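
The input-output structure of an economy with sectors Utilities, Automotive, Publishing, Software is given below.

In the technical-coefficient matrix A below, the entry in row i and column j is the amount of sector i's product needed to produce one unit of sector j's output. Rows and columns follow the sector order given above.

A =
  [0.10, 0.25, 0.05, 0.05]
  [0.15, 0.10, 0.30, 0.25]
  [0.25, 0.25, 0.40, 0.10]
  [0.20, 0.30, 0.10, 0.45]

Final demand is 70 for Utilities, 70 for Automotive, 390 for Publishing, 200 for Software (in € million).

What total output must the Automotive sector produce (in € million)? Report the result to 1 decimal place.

I − A =
  [   0.90    -0.25    -0.05    -0.05]
  [  -0.15     0.90    -0.30    -0.25]
  [  -0.25    -0.25     0.60    -0.10]
  [  -0.20    -0.30    -0.10     0.55]
Compute the cofactors C_ij = (−1)^(i+j)·(3×3 minor ij) of I−A; the adjugate is their transpose:
adj(I−A) = Cᵀ =
  [ 0.186500   0.098625   0.077500   0.075875]
  [ 0.131500   0.272875   0.175375   0.167875]
  [ 0.160625   0.191375   0.333625   0.162250]
  [ 0.168750   0.219500   0.184500   0.364125]
det(I−A) = Σ_j (I−A)_1j·C_1j = (0.90)(0.186500) + (-0.25)(0.131500) + (-0.05)(0.160625) + (-0.05)(0.168750) = 0.11850625
(I − A)⁻¹ = adj(I−A) / det(I−A) ≈
  [   1.5738     0.8322     0.6540     0.6403]
  [   1.1096     2.3026     1.4799     1.4166]
  [   1.3554     1.6149     2.8153     1.3691]
  [   1.4240     1.8522     1.5569     3.0726]
x = (I − A)⁻¹ d = adj(I−A)·d / det(I−A), with det(I−A) = 0.11850625:
  x_1 = (0.186500·70 + 0.098625·70 + 0.077500·390 + 0.075875·200) / 0.11850625 = 65.35875 / 0.11850625 ≈ 551.5
  x_2 = (0.131500·70 + 0.272875·70 + 0.175375·390 + 0.167875·200) / 0.11850625 = 130.2775 / 0.11850625 ≈ 1099.3
  x_3 = (0.160625·70 + 0.191375·70 + 0.333625·390 + 0.162250·200) / 0.11850625 = 187.20375 / 0.11850625 ≈ 1579.7
  x_4 = (0.168750·70 + 0.219500·70 + 0.184500·390 + 0.364125·200) / 0.11850625 = 171.9575 / 0.11850625 ≈ 1451.0

x_2 = 1099.3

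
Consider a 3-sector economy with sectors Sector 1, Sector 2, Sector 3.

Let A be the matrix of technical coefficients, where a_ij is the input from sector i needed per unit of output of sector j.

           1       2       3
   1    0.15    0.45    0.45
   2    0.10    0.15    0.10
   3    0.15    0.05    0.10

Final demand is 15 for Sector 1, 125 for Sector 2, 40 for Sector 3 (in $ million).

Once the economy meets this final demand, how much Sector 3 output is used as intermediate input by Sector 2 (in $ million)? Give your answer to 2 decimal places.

I − A =
  [   0.85    -0.45    -0.45]
  [  -0.10     0.85    -0.10]
  [  -0.15    -0.05     0.90]
Cofactors of I−A, C_ij = (−1)^(i+j)·(minor ij) (rows/columns in the sector order above):
  C_11 = (0.85)(0.90) − (-0.10)(-0.05) = 0.7600
  C_12 = −[(-0.10)(0.90) − (-0.10)(-0.15)] = 0.1050
  C_13 = (-0.10)(-0.05) − (0.85)(-0.15) = 0.1325
  C_21 = −[(-0.45)(0.90) − (-0.45)(-0.05)] = 0.4275
  C_22 = (0.85)(0.90) − (-0.45)(-0.15) = 0.6975
  C_23 = −[(0.85)(-0.05) − (-0.45)(-0.15)] = 0.1100
  C_31 = (-0.45)(-0.10) − (-0.45)(0.85) = 0.4275
  C_32 = −[(0.85)(-0.10) − (-0.45)(-0.10)] = 0.1300
  C_33 = (0.85)(0.85) − (-0.45)(-0.10) = 0.6775
det(I−A) = Σ_j (I−A)_1j·C_1j = (0.85)(0.7600) + (-0.45)(0.1050) + (-0.45)(0.1325) = 0.539125
adj(I−A) = Cᵀ =
  [ 0.7600   0.4275   0.4275]
  [ 0.1050   0.6975   0.1300]
  [ 0.1325   0.1100   0.6775]
(I − A)⁻¹ = adj(I−A) / det(I−A) ≈
  [   1.4097     0.7930     0.7930]
  [   0.1948     1.2938     0.2411]
  [   0.2458     0.2040     1.2567]
First solve x = (I − A)⁻¹ d = adj(I−A)·d / det(I−A); in particular x_2 = (0.1050·15 + 0.6975·125 + 0.1300·40) / 0.539125 = 93.9625 / 0.539125 ≈ 174.2870.
Intermediate flow from 3 to 2: z_32 = a_32 · x_2 = 0.05 × 93.9625 / 0.539125 = 4.698125 / 0.539125 ≈ 8.71.

z_32 = 8.71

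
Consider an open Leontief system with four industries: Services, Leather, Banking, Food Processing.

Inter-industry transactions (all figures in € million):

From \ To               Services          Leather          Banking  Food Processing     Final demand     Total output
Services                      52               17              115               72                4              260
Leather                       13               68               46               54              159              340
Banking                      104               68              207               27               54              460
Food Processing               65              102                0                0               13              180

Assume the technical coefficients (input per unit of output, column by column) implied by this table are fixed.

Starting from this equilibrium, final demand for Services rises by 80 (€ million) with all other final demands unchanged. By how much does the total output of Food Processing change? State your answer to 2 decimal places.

Δx_F = 66.02

Technical coefficients a_ij = z_ij / X_j:
  a_SS = 52/260 = 0.20, a_LS = 13/260 = 0.05, a_BS = 104/260 = 0.40, a_FS = 65/260 = 0.25
  a_SL = 17/340 = 0.05, a_LL = 68/340 = 0.20, a_BL = 68/340 = 0.20, a_FL = 102/340 = 0.30
  a_SB = 115/460 = 0.25, a_LB = 46/460 = 0.10, a_BB = 207/460 = 0.45, a_FB = 0/460 = 0.00
  a_SF = 72/180 = 0.40, a_LF = 54/180 = 0.30, a_BF = 27/180 = 0.15, a_FF = 0/180 = 0.00
I − A =
  [   0.80    -0.05    -0.25    -0.40]
  [  -0.05     0.80    -0.10    -0.30]
  [  -0.40    -0.20     0.55    -0.15]
  [  -0.25    -0.30     0.00     1.00]
Compute the cofactors C_ij = (−1)^(i+j)·(3×3 minor ij) of I−A; the adjugate is their transpose:
adj(I−A) = Cᵀ =
  [ 0.366000   0.154750   0.194500   0.222000]
  [ 0.112500   0.275625   0.101250   0.142875]
  [ 0.341250   0.245875   0.475750   0.281625]
  [ 0.125250   0.121375   0.079000   0.250125]
det(I−A) = Σ_j (I−A)_1j·C_1j = (0.80)(0.366000) + (-0.05)(0.112500) + (-0.25)(0.341250) + (-0.40)(0.125250) = 0.1517625
(I − A)⁻¹ = adj(I−A) / det(I−A) ≈
  [   2.4117     1.0197     1.2816     1.4628]
  [   0.7413     1.8162     0.6672     0.9414]
  [   2.2486     1.6201     3.1348     1.8557]
  [   0.8253     0.7998     0.5206     1.6481]
Δx = (I − A)⁻¹ Δd with Δd having +80 in the Services component and 0 elsewhere.
So Δx_F = L_FS · (+80), where L_FS = adj(I−A)_FS / det(I−A) = 0.125250 / 0.1517625.
Δx_F = 0.125250 × (+80) / 0.1517625 = 10.02 / 0.1517625 ≈ 66.02.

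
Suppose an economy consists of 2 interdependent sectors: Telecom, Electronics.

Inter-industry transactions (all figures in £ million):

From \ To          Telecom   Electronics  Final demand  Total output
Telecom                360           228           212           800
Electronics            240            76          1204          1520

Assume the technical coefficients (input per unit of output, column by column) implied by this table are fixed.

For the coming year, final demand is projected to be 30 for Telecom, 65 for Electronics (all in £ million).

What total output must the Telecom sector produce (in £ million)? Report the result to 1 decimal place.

Technical coefficients a_ij = z_ij / X_j:
  a_TT = 360/800 = 0.45, a_ET = 240/800 = 0.30
  a_TE = 228/1520 = 0.15, a_EE = 76/1520 = 0.05
I − A =
  [   0.55    -0.15]
  [  -0.30     0.95]
det(I−A) = (0.55)(0.95) − (-0.15)(-0.30) = 0.4775
adj(I−A) = [[0.95, 0.15], [0.30, 0.55]]
(I − A)⁻¹ = adj(I−A) / det(I−A) ≈
  [   1.9895     0.3141]
  [   0.6283     1.1518]
x = (I − A)⁻¹ d = adj(I−A)·d / det(I−A), with det(I−A) = 0.4775:
  x_T = (0.95·30 + 0.15·65) / 0.4775 = 38.25 / 0.4775 ≈ 80.1
  x_E = (0.30·30 + 0.55·65) / 0.4775 = 44.75 / 0.4775 ≈ 93.7

x_T = 80.1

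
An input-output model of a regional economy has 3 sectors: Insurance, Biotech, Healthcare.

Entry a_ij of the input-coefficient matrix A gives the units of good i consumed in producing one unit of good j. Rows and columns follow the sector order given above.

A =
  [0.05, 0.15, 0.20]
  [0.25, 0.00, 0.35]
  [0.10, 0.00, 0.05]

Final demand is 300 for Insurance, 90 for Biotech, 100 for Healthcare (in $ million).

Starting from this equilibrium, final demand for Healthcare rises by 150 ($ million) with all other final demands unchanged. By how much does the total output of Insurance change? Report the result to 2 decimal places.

Δx_I = 45.00

I − A =
  [   0.95    -0.15    -0.20]
  [  -0.25     1.00    -0.35]
  [  -0.10     0.00     0.95]
Cofactors of I−A, C_ij = (−1)^(i+j)·(minor ij) (rows/columns in the sector order above):
  C_11 = (1.00)(0.95) − (-0.35)(0.00) = 0.9500
  C_12 = −[(-0.25)(0.95) − (-0.35)(-0.10)] = 0.2725
  C_13 = (-0.25)(0.00) − (1.00)(-0.10) = 0.1000
  C_21 = −[(-0.15)(0.95) − (-0.20)(0.00)] = 0.1425
  C_22 = (0.95)(0.95) − (-0.20)(-0.10) = 0.8825
  C_23 = −[(0.95)(0.00) − (-0.15)(-0.10)] = 0.0150
  C_31 = (-0.15)(-0.35) − (-0.20)(1.00) = 0.2525
  C_32 = −[(0.95)(-0.35) − (-0.20)(-0.25)] = 0.3825
  C_33 = (0.95)(1.00) − (-0.15)(-0.25) = 0.9125
det(I−A) = Σ_j (I−A)_1j·C_1j = (0.95)(0.9500) + (-0.15)(0.2725) + (-0.20)(0.1000) = 0.841625
adj(I−A) = Cᵀ =
  [ 0.9500   0.1425   0.2525]
  [ 0.2725   0.8825   0.3825]
  [ 0.1000   0.0150   0.9125]
(I − A)⁻¹ = adj(I−A) / det(I−A) ≈
  [   1.1288     0.1693     0.3000]
  [   0.3238     1.0486     0.4545]
  [   0.1188     0.0178     1.0842]
Δx = (I − A)⁻¹ Δd with Δd having +150 in the Healthcare component and 0 elsewhere.
So Δx_I = L_IH · (+150), where L_IH = adj(I−A)_IH / det(I−A) = 0.2525 / 0.841625.
Δx_I = 0.2525 × (+150) / 0.841625 = 37.875 / 0.841625 ≈ 45.00.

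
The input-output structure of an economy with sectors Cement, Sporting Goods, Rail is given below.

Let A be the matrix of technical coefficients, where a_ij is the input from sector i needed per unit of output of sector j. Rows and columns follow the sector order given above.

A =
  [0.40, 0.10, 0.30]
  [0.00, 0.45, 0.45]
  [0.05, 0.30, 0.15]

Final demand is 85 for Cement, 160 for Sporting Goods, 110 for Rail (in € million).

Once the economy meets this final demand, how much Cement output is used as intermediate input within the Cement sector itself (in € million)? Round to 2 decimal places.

z_CC = 167.96

I − A =
  [   0.60    -0.10    -0.30]
  [   0.00     0.55    -0.45]
  [  -0.05    -0.30     0.85]
Cofactors of I−A, C_ij = (−1)^(i+j)·(minor ij) (rows/columns in the sector order above):
  C_11 = (0.55)(0.85) − (-0.45)(-0.30) = 0.3325
  C_12 = −[(0.00)(0.85) − (-0.45)(-0.05)] = 0.0225
  C_13 = (0.00)(-0.30) − (0.55)(-0.05) = 0.0275
  C_21 = −[(-0.10)(0.85) − (-0.30)(-0.30)] = 0.1750
  C_22 = (0.60)(0.85) − (-0.30)(-0.05) = 0.4950
  C_23 = −[(0.60)(-0.30) − (-0.10)(-0.05)] = 0.1850
  C_31 = (-0.10)(-0.45) − (-0.30)(0.55) = 0.2100
  C_32 = −[(0.60)(-0.45) − (-0.30)(0.00)] = 0.2700
  C_33 = (0.60)(0.55) − (-0.10)(0.00) = 0.3300
det(I−A) = Σ_j (I−A)_1j·C_1j = (0.60)(0.3325) + (-0.10)(0.0225) + (-0.30)(0.0275) = 0.1890
adj(I−A) = Cᵀ =
  [ 0.3325   0.1750   0.2100]
  [ 0.0225   0.4950   0.2700]
  [ 0.0275   0.1850   0.3300]
(I − A)⁻¹ = adj(I−A) / det(I−A) ≈
  [   1.7593     0.9259     1.1111]
  [   0.1190     2.6190     1.4286]
  [   0.1455     0.9788     1.7460]
First solve x = (I − A)⁻¹ d = adj(I−A)·d / det(I−A); in particular x_C = (0.3325·85 + 0.1750·160 + 0.2100·110) / 0.1890 = 79.3625 / 0.1890 ≈ 419.9074.
Intermediate flow from C to C: z_CC = a_CC · x_C = 0.40 × 79.3625 / 0.1890 = 31.745 / 0.1890 ≈ 167.96.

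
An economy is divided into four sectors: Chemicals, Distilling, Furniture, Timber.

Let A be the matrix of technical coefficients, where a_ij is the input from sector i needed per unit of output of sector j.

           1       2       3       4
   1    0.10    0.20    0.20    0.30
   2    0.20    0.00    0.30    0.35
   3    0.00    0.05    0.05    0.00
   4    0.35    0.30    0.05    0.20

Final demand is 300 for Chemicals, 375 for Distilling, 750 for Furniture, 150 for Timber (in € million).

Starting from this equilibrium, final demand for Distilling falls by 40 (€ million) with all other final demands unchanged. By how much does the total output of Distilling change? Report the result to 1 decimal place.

I − A =
  [   0.90    -0.20    -0.20    -0.30]
  [  -0.20     1.00    -0.30    -0.35]
  [   0.00    -0.05     0.95     0.00]
  [  -0.35    -0.30    -0.05     0.80]
Compute the cofactors C_ij = (−1)^(i+j)·(3×3 minor ij) of I−A; the adjugate is their transpose:
adj(I−A) = Cᵀ =
  [ 0.647375   0.246250   0.232500   0.350500]
  [ 0.268375   0.584250   0.259750   0.356250]
  [ 0.014125   0.030750   0.446000   0.018750]
  [ 0.384750   0.328750   0.227000   0.801500]
det(I−A) = Σ_j (I−A)_1j·C_1j = (0.90)(0.647375) + (-0.20)(0.268375) + (-0.20)(0.014125) + (-0.30)(0.384750) = 0.4107125
(I − A)⁻¹ = adj(I−A) / det(I−A) ≈
  [   1.5762     0.5996     0.5661     0.8534]
  [   0.6534     1.4225     0.6324     0.8674]
  [   0.0344     0.0749     1.0859     0.0457]
  [   0.9368     0.8004     0.5527     1.9515]
Δx = (I − A)⁻¹ Δd with Δd having -40 in the Distilling component and 0 elsewhere.
So Δx_2 = L_22 · (-40), where L_22 = adj(I−A)_22 / det(I−A) = 0.584250 / 0.4107125.
Δx_2 = 0.584250 × (-40) / 0.4107125 = -23.37 / 0.4107125 ≈ -56.9.

Δx_2 = -56.9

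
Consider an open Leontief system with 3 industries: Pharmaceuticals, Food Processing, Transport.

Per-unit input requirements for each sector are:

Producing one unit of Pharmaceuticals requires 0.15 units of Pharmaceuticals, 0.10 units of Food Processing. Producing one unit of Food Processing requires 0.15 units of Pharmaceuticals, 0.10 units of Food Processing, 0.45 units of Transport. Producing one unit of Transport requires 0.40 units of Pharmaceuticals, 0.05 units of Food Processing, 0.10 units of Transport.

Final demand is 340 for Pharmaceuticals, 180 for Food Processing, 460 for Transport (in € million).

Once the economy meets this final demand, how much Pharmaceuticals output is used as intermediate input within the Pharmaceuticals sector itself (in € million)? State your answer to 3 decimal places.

z_11 = 116.049

I − A =
  [   0.85    -0.15    -0.40]
  [  -0.10     0.90    -0.05]
  [   0.00    -0.45     0.90]
Cofactors of I−A, C_ij = (−1)^(i+j)·(minor ij) (rows/columns in the sector order above):
  C_11 = (0.90)(0.90) − (-0.05)(-0.45) = 0.7875
  C_12 = −[(-0.10)(0.90) − (-0.05)(0.00)] = 0.0900
  C_13 = (-0.10)(-0.45) − (0.90)(0.00) = 0.0450
  C_21 = −[(-0.15)(0.90) − (-0.40)(-0.45)] = 0.3150
  C_22 = (0.85)(0.90) − (-0.40)(0.00) = 0.7650
  C_23 = −[(0.85)(-0.45) − (-0.15)(0.00)] = 0.3825
  C_31 = (-0.15)(-0.05) − (-0.40)(0.90) = 0.3675
  C_32 = −[(0.85)(-0.05) − (-0.40)(-0.10)] = 0.0825
  C_33 = (0.85)(0.90) − (-0.15)(-0.10) = 0.7500
det(I−A) = Σ_j (I−A)_1j·C_1j = (0.85)(0.7875) + (-0.15)(0.0900) + (-0.40)(0.0450) = 0.637875
adj(I−A) = Cᵀ =
  [ 0.7875   0.3150   0.3675]
  [ 0.0900   0.7650   0.0825]
  [ 0.0450   0.3825   0.7500]
(I − A)⁻¹ = adj(I−A) / det(I−A) ≈
  [   1.2346     0.4938     0.5761]
  [   0.1411     1.1993     0.1293]
  [   0.0705     0.5996     1.1758]
First solve x = (I − A)⁻¹ d = adj(I−A)·d / det(I−A); in particular x_1 = (0.7875·340 + 0.3150·180 + 0.3675·460) / 0.637875 = 493.50 / 0.637875 ≈ 773.66255.
Intermediate flow from 1 to 1: z_11 = a_11 · x_1 = 0.15 × 493.50 / 0.637875 = 74.025 / 0.637875 ≈ 116.049.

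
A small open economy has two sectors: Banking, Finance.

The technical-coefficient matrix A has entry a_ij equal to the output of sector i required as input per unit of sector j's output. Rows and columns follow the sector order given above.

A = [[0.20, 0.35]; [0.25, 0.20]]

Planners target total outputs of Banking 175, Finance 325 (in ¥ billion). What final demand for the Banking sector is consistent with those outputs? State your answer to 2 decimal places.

d_1 = 26.25

I − A =
  [   0.80    -0.35]
  [  -0.25     0.80]
d = (I − A) x:
  d_1 = (+0.80)·175 + (-0.35)·325 = 26.25
  d_2 = (-0.25)·175 + (+0.80)·325 = 216.25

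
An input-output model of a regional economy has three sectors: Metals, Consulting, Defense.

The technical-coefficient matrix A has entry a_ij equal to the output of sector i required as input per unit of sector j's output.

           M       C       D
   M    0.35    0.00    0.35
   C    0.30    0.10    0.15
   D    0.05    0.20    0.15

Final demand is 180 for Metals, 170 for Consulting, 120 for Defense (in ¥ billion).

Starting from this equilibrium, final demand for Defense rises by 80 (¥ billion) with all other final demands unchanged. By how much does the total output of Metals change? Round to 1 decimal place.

Δx_M = 57.1

I − A =
  [   0.65     0.00    -0.35]
  [  -0.30     0.90    -0.15]
  [  -0.05    -0.20     0.85]
Cofactors of I−A, C_ij = (−1)^(i+j)·(minor ij) (rows/columns in the sector order above):
  C_11 = (0.90)(0.85) − (-0.15)(-0.20) = 0.7350
  C_12 = −[(-0.30)(0.85) − (-0.15)(-0.05)] = 0.2625
  C_13 = (-0.30)(-0.20) − (0.90)(-0.05) = 0.1050
  C_21 = −[(0.00)(0.85) − (-0.35)(-0.20)] = 0.0700
  C_22 = (0.65)(0.85) − (-0.35)(-0.05) = 0.5350
  C_23 = −[(0.65)(-0.20) − (0.00)(-0.05)] = 0.1300
  C_31 = (0.00)(-0.15) − (-0.35)(0.90) = 0.3150
  C_32 = −[(0.65)(-0.15) − (-0.35)(-0.30)] = 0.2025
  C_33 = (0.65)(0.90) − (0.00)(-0.30) = 0.5850
det(I−A) = Σ_j (I−A)_1j·C_1j = (0.65)(0.7350) + (0.00)(0.2625) + (-0.35)(0.1050) = 0.4410
adj(I−A) = Cᵀ =
  [ 0.7350   0.0700   0.3150]
  [ 0.2625   0.5350   0.2025]
  [ 0.1050   0.1300   0.5850]
(I − A)⁻¹ = adj(I−A) / det(I−A) ≈
  [   1.6667     0.1587     0.7143]
  [   0.5952     1.2132     0.4592]
  [   0.2381     0.2948     1.3265]
Δx = (I − A)⁻¹ Δd with Δd having +80 in the Defense component and 0 elsewhere.
So Δx_M = L_MD · (+80), where L_MD = adj(I−A)_MD / det(I−A) = 0.3150 / 0.4410.
Δx_M = 0.3150 × (+80) / 0.4410 = 25.20 / 0.4410 ≈ 57.1.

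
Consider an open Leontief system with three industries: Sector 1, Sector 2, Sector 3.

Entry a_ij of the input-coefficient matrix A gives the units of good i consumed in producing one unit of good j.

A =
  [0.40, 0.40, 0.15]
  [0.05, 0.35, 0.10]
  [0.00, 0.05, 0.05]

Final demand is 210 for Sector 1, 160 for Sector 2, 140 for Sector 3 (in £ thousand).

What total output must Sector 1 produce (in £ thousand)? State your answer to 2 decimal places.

x_1 = 602.87

I − A =
  [   0.60    -0.40    -0.15]
  [  -0.05     0.65    -0.10]
  [   0.00    -0.05     0.95]
Cofactors of I−A, C_ij = (−1)^(i+j)·(minor ij) (rows/columns in the sector order above):
  C_11 = (0.65)(0.95) − (-0.10)(-0.05) = 0.6125
  C_12 = −[(-0.05)(0.95) − (-0.10)(0.00)] = 0.0475
  C_13 = (-0.05)(-0.05) − (0.65)(0.00) = 0.0025
  C_21 = −[(-0.40)(0.95) − (-0.15)(-0.05)] = 0.3875
  C_22 = (0.60)(0.95) − (-0.15)(0.00) = 0.5700
  C_23 = −[(0.60)(-0.05) − (-0.40)(0.00)] = 0.0300
  C_31 = (-0.40)(-0.10) − (-0.15)(0.65) = 0.1375
  C_32 = −[(0.60)(-0.10) − (-0.15)(-0.05)] = 0.0675
  C_33 = (0.60)(0.65) − (-0.40)(-0.05) = 0.3700
det(I−A) = Σ_j (I−A)_1j·C_1j = (0.60)(0.6125) + (-0.40)(0.0475) + (-0.15)(0.0025) = 0.348125
adj(I−A) = Cᵀ =
  [ 0.6125   0.3875   0.1375]
  [ 0.0475   0.5700   0.0675]
  [ 0.0025   0.0300   0.3700]
(I − A)⁻¹ = adj(I−A) / det(I−A) ≈
  [   1.7594     1.1131     0.3950]
  [   0.1364     1.6373     0.1939]
  [   0.0072     0.0862     1.0628]
x = (I − A)⁻¹ d = adj(I−A)·d / det(I−A), with det(I−A) = 0.348125:
  x_1 = (0.6125·210 + 0.3875·160 + 0.1375·140) / 0.348125 = 209.875 / 0.348125 ≈ 602.87
  x_2 = (0.0475·210 + 0.5700·160 + 0.0675·140) / 0.348125 = 110.625 / 0.348125 ≈ 317.77
  x_3 = (0.0025·210 + 0.0300·160 + 0.3700·140) / 0.348125 = 57.125 / 0.348125 ≈ 164.09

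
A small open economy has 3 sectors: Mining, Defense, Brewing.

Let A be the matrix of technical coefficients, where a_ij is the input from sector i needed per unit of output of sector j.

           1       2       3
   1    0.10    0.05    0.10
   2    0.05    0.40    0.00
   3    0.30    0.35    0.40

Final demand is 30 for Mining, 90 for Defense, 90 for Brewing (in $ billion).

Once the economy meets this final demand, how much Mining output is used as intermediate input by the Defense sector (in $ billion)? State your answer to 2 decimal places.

z_12 = 7.80

I − A =
  [   0.90    -0.05    -0.10]
  [  -0.05     0.60     0.00]
  [  -0.30    -0.35     0.60]
Cofactors of I−A, C_ij = (−1)^(i+j)·(minor ij) (rows/columns in the sector order above):
  C_11 = (0.60)(0.60) − (0.00)(-0.35) = 0.3600
  C_12 = −[(-0.05)(0.60) − (0.00)(-0.30)] = 0.0300
  C_13 = (-0.05)(-0.35) − (0.60)(-0.30) = 0.1975
  C_21 = −[(-0.05)(0.60) − (-0.10)(-0.35)] = 0.0650
  C_22 = (0.90)(0.60) − (-0.10)(-0.30) = 0.5100
  C_23 = −[(0.90)(-0.35) − (-0.05)(-0.30)] = 0.3300
  C_31 = (-0.05)(0.00) − (-0.10)(0.60) = 0.0600
  C_32 = −[(0.90)(0.00) − (-0.10)(-0.05)] = 0.0050
  C_33 = (0.90)(0.60) − (-0.05)(-0.05) = 0.5375
det(I−A) = Σ_j (I−A)_1j·C_1j = (0.90)(0.3600) + (-0.05)(0.0300) + (-0.10)(0.1975) = 0.30275
adj(I−A) = Cᵀ =
  [ 0.3600   0.0650   0.0600]
  [ 0.0300   0.5100   0.0050]
  [ 0.1975   0.3300   0.5375]
(I − A)⁻¹ = adj(I−A) / det(I−A) ≈
  [   1.1891     0.2147     0.1982]
  [   0.0991     1.6846     0.0165]
  [   0.6524     1.0900     1.7754]
First solve x = (I − A)⁻¹ d = adj(I−A)·d / det(I−A); in particular x_2 = (0.0300·30 + 0.5100·90 + 0.0050·90) / 0.30275 = 47.25 / 0.30275 ≈ 156.0694.
Intermediate flow from 1 to 2: z_12 = a_12 · x_2 = 0.05 × 47.25 / 0.30275 = 2.3625 / 0.30275 ≈ 7.80.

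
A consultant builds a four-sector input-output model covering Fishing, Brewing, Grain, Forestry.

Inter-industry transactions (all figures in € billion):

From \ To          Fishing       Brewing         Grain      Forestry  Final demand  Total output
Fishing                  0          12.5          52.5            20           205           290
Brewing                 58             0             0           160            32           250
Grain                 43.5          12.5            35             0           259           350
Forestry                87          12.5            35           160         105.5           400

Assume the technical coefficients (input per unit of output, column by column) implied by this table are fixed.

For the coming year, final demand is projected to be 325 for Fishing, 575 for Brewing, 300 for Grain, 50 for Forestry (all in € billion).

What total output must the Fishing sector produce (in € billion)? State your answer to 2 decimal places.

x_1 = 459.11

Technical coefficients a_ij = z_ij / X_j:
  a_11 = 0/290 = 0.00, a_21 = 58/290 = 0.20, a_31 = 43.5/290 = 0.15, a_41 = 87/290 = 0.30
  a_12 = 12.5/250 = 0.05, a_22 = 0/250 = 0.00, a_32 = 12.5/250 = 0.05, a_42 = 12.5/250 = 0.05
  a_13 = 52.5/350 = 0.15, a_23 = 0/350 = 0.00, a_33 = 35/350 = 0.10, a_43 = 35/350 = 0.10
  a_14 = 20/400 = 0.05, a_24 = 160/400 = 0.40, a_34 = 0/400 = 0.00, a_44 = 160/400 = 0.40
I − A =
  [   1.00    -0.05    -0.15    -0.05]
  [  -0.20     1.00     0.00    -0.40]
  [  -0.15    -0.05     0.90     0.00]
  [  -0.30    -0.05    -0.10     0.60]
Compute the cofactors C_ij = (−1)^(i+j)·(3×3 minor ij) of I−A; the adjugate is their transpose:
adj(I−A) = Cᵀ =
  [ 0.520000   0.034000   0.094000   0.066000]
  [ 0.222000   0.512250   0.077000   0.360000]
  [ 0.099000   0.034125   0.552500   0.031000]
  [ 0.295000   0.065375   0.145500   0.867000]
det(I−A) = Σ_j (I−A)_1j·C_1j = (1.00)(0.520000) + (-0.05)(0.222000) + (-0.15)(0.099000) + (-0.05)(0.295000) = 0.4793
(I − A)⁻¹ = adj(I−A) / det(I−A) ≈
  [   1.0849     0.0709     0.1961     0.1377]
  [   0.4632     1.0687     0.1607     0.7511]
  [   0.2066     0.0712     1.1527     0.0647]
  [   0.6155     0.1364     0.3036     1.8089]
x = (I − A)⁻¹ d = adj(I−A)·d / det(I−A), with det(I−A) = 0.4793:
  x_1 = (0.520000·325 + 0.034000·575 + 0.094000·300 + 0.066000·50) / 0.4793 = 220.05 / 0.4793 ≈ 459.11
  x_2 = (0.222000·325 + 0.512250·575 + 0.077000·300 + 0.360000·50) / 0.4793 = 407.79375 / 0.4793 ≈ 850.81
  x_3 = (0.099000·325 + 0.034125·575 + 0.552500·300 + 0.031000·50) / 0.4793 = 219.096875 / 0.4793 ≈ 457.12
  x_4 = (0.295000·325 + 0.065375·575 + 0.145500·300 + 0.867000·50) / 0.4793 = 220.465625 / 0.4793 ≈ 459.97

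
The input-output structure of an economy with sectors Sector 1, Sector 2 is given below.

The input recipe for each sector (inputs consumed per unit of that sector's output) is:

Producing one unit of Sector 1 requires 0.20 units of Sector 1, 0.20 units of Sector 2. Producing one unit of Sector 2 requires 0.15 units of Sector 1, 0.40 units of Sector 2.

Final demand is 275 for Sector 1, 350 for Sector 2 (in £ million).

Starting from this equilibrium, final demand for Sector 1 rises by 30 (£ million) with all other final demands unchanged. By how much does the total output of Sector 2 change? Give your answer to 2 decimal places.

I − A =
  [   0.80    -0.15]
  [  -0.20     0.60]
det(I−A) = (0.80)(0.60) − (-0.15)(-0.20) = 0.4500
adj(I−A) = [[0.60, 0.15], [0.20, 0.80]]
(I − A)⁻¹ = adj(I−A) / det(I−A) ≈
  [   1.3333     0.3333]
  [   0.4444     1.7778]
Δx = (I − A)⁻¹ Δd with Δd having +30 in the Sector 1 component and 0 elsewhere.
So Δx_2 = L_21 · (+30), where L_21 = adj(I−A)_21 / det(I−A) = 0.20 / 0.4500.
Δx_2 = 0.20 × (+30) / 0.4500 = 6.00 / 0.4500 ≈ 13.33.

Δx_2 = 13.33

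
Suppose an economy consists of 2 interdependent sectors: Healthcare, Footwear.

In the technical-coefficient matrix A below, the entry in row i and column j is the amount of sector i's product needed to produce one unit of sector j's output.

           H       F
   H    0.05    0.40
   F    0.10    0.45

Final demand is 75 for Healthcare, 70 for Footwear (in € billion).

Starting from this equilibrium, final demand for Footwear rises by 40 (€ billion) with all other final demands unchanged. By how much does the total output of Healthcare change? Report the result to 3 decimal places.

Δx_H = 33.161

I − A =
  [   0.95    -0.40]
  [  -0.10     0.55]
det(I−A) = (0.95)(0.55) − (-0.40)(-0.10) = 0.4825
adj(I−A) = [[0.55, 0.40], [0.10, 0.95]]
(I − A)⁻¹ = adj(I−A) / det(I−A) ≈
  [   1.1399     0.8290]
  [   0.2073     1.9689]
Δx = (I − A)⁻¹ Δd with Δd having +40 in the Footwear component and 0 elsewhere.
So Δx_H = L_HF · (+40), where L_HF = adj(I−A)_HF / det(I−A) = 0.40 / 0.4825.
Δx_H = 0.40 × (+40) / 0.4825 = 16.00 / 0.4825 ≈ 33.161.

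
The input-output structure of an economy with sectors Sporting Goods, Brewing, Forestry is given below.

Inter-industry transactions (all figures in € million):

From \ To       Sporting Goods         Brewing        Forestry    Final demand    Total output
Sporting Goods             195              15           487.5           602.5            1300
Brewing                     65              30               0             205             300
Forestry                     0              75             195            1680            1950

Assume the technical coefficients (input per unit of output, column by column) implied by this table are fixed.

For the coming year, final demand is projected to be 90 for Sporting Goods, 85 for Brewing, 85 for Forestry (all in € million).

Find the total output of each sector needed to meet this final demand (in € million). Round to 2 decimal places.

Technical coefficients a_ij = z_ij / X_j:
  a_11 = 195/1300 = 0.15, a_21 = 65/1300 = 0.05, a_31 = 0/1300 = 0.00
  a_12 = 15/300 = 0.05, a_22 = 30/300 = 0.10, a_32 = 75/300 = 0.25
  a_13 = 487.5/1950 = 0.25, a_23 = 0/1950 = 0.00, a_33 = 195/1950 = 0.10
I − A =
  [   0.85    -0.05    -0.25]
  [  -0.05     0.90     0.00]
  [   0.00    -0.25     0.90]
Cofactors of I−A, C_ij = (−1)^(i+j)·(minor ij) (rows/columns in the sector order above):
  C_11 = (0.90)(0.90) − (0.00)(-0.25) = 0.8100
  C_12 = −[(-0.05)(0.90) − (0.00)(0.00)] = 0.0450
  C_13 = (-0.05)(-0.25) − (0.90)(0.00) = 0.0125
  C_21 = −[(-0.05)(0.90) − (-0.25)(-0.25)] = 0.1075
  C_22 = (0.85)(0.90) − (-0.25)(0.00) = 0.7650
  C_23 = −[(0.85)(-0.25) − (-0.05)(0.00)] = 0.2125
  C_31 = (-0.05)(0.00) − (-0.25)(0.90) = 0.2250
  C_32 = −[(0.85)(0.00) − (-0.25)(-0.05)] = 0.0125
  C_33 = (0.85)(0.90) − (-0.05)(-0.05) = 0.7625
det(I−A) = Σ_j (I−A)_1j·C_1j = (0.85)(0.8100) + (-0.05)(0.0450) + (-0.25)(0.0125) = 0.683125
adj(I−A) = Cᵀ =
  [ 0.8100   0.1075   0.2250]
  [ 0.0450   0.7650   0.0125]
  [ 0.0125   0.2125   0.7625]
(I − A)⁻¹ = adj(I−A) / det(I−A) ≈
  [   1.1857     0.1574     0.3294]
  [   0.0659     1.1199     0.0183]
  [   0.0183     0.3111     1.1162]
x = (I − A)⁻¹ d = adj(I−A)·d / det(I−A), with det(I−A) = 0.683125:
  x_1 = (0.8100·90 + 0.1075·85 + 0.2250·85) / 0.683125 = 101.1625 / 0.683125 ≈ 148.09
  x_2 = (0.0450·90 + 0.7650·85 + 0.0125·85) / 0.683125 = 70.1375 / 0.683125 ≈ 102.67
  x_3 = (0.0125·90 + 0.2125·85 + 0.7625·85) / 0.683125 = 84.00 / 0.683125 ≈ 122.96

x_1 = 148.09, x_2 = 102.67, x_3 = 122.96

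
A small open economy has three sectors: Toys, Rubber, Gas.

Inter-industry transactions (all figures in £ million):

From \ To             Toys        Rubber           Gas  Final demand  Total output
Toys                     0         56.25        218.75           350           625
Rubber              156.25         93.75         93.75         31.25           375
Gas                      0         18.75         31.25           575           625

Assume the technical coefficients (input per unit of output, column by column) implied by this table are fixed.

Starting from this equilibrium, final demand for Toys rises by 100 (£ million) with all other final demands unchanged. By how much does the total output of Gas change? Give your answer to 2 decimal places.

Δx_G = 1.88

Technical coefficients a_ij = z_ij / X_j:
  a_TT = 0/625 = 0.00, a_RT = 156.25/625 = 0.25, a_GT = 0/625 = 0.00
  a_TR = 56.25/375 = 0.15, a_RR = 93.75/375 = 0.25, a_GR = 18.75/375 = 0.05
  a_TG = 218.75/625 = 0.35, a_RG = 93.75/625 = 0.15, a_GG = 31.25/625 = 0.05
I − A =
  [   1.00    -0.15    -0.35]
  [  -0.25     0.75    -0.15]
  [   0.00    -0.05     0.95]
Cofactors of I−A, C_ij = (−1)^(i+j)·(minor ij) (rows/columns in the sector order above):
  C_11 = (0.75)(0.95) − (-0.15)(-0.05) = 0.7050
  C_12 = −[(-0.25)(0.95) − (-0.15)(0.00)] = 0.2375
  C_13 = (-0.25)(-0.05) − (0.75)(0.00) = 0.0125
  C_21 = −[(-0.15)(0.95) − (-0.35)(-0.05)] = 0.1600
  C_22 = (1.00)(0.95) − (-0.35)(0.00) = 0.9500
  C_23 = −[(1.00)(-0.05) − (-0.15)(0.00)] = 0.0500
  C_31 = (-0.15)(-0.15) − (-0.35)(0.75) = 0.2850
  C_32 = −[(1.00)(-0.15) − (-0.35)(-0.25)] = 0.2375
  C_33 = (1.00)(0.75) − (-0.15)(-0.25) = 0.7125
det(I−A) = Σ_j (I−A)_1j·C_1j = (1.00)(0.7050) + (-0.15)(0.2375) + (-0.35)(0.0125) = 0.6650
adj(I−A) = Cᵀ =
  [ 0.7050   0.1600   0.2850]
  [ 0.2375   0.9500   0.2375]
  [ 0.0125   0.0500   0.7125]
(I − A)⁻¹ = adj(I−A) / det(I−A) ≈
  [   1.0602     0.2406     0.4286]
  [   0.3571     1.4286     0.3571]
  [   0.0188     0.0752     1.0714]
Δx = (I − A)⁻¹ Δd with Δd having +100 in the Toys component and 0 elsewhere.
So Δx_G = L_GT · (+100), where L_GT = adj(I−A)_GT / det(I−A) = 0.0125 / 0.6650.
Δx_G = 0.0125 × (+100) / 0.6650 = 1.25 / 0.6650 ≈ 1.88.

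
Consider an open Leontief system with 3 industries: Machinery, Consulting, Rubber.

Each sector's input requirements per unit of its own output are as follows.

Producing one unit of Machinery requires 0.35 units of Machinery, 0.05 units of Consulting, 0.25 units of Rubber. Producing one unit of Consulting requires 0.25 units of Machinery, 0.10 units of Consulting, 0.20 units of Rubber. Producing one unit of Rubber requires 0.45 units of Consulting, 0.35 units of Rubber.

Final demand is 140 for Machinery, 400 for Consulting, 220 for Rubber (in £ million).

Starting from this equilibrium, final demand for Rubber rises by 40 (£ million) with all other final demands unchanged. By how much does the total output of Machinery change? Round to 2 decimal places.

I − A =
  [   0.65    -0.25     0.00]
  [  -0.05     0.90    -0.45]
  [  -0.25    -0.20     0.65]
Cofactors of I−A, C_ij = (−1)^(i+j)·(minor ij) (rows/columns in the sector order above):
  C_11 = (0.90)(0.65) − (-0.45)(-0.20) = 0.4950
  C_12 = −[(-0.05)(0.65) − (-0.45)(-0.25)] = 0.1450
  C_13 = (-0.05)(-0.20) − (0.90)(-0.25) = 0.2350
  C_21 = −[(-0.25)(0.65) − (0.00)(-0.20)] = 0.1625
  C_22 = (0.65)(0.65) − (0.00)(-0.25) = 0.4225
  C_23 = −[(0.65)(-0.20) − (-0.25)(-0.25)] = 0.1925
  C_31 = (-0.25)(-0.45) − (0.00)(0.90) = 0.1125
  C_32 = −[(0.65)(-0.45) − (0.00)(-0.05)] = 0.2925
  C_33 = (0.65)(0.90) − (-0.25)(-0.05) = 0.5725
det(I−A) = Σ_j (I−A)_1j·C_1j = (0.65)(0.4950) + (-0.25)(0.1450) + (0.00)(0.2350) = 0.2855
adj(I−A) = Cᵀ =
  [ 0.4950   0.1625   0.1125]
  [ 0.1450   0.4225   0.2925]
  [ 0.2350   0.1925   0.5725]
(I − A)⁻¹ = adj(I−A) / det(I−A) ≈
  [   1.7338     0.5692     0.3940]
  [   0.5079     1.4799     1.0245]
  [   0.8231     0.6743     2.0053]
Δx = (I − A)⁻¹ Δd with Δd having +40 in the Rubber component and 0 elsewhere.
So Δx_M = L_MR · (+40), where L_MR = adj(I−A)_MR / det(I−A) = 0.1125 / 0.2855.
Δx_M = 0.1125 × (+40) / 0.2855 = 4.50 / 0.2855 ≈ 15.76.

Δx_M = 15.76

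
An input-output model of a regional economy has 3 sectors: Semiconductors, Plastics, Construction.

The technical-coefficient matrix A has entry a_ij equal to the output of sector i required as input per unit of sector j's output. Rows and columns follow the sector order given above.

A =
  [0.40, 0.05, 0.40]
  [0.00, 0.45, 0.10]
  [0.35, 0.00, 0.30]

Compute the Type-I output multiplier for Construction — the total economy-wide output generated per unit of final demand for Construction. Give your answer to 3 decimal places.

m_C = 4.039

I − A =
  [   0.60    -0.05    -0.40]
  [   0.00     0.55    -0.10]
  [  -0.35     0.00     0.70]
Cofactors of I−A, C_ij = (−1)^(i+j)·(minor ij) (rows/columns in the sector order above):
  C_11 = (0.55)(0.70) − (-0.10)(0.00) = 0.3850
  C_12 = −[(0.00)(0.70) − (-0.10)(-0.35)] = 0.0350
  C_13 = (0.00)(0.00) − (0.55)(-0.35) = 0.1925
  C_21 = −[(-0.05)(0.70) − (-0.40)(0.00)] = 0.0350
  C_22 = (0.60)(0.70) − (-0.40)(-0.35) = 0.2800
  C_23 = −[(0.60)(0.00) − (-0.05)(-0.35)] = 0.0175
  C_31 = (-0.05)(-0.10) − (-0.40)(0.55) = 0.2250
  C_32 = −[(0.60)(-0.10) − (-0.40)(0.00)] = 0.0600
  C_33 = (0.60)(0.55) − (-0.05)(0.00) = 0.3300
det(I−A) = Σ_j (I−A)_1j·C_1j = (0.60)(0.3850) + (-0.05)(0.0350) + (-0.40)(0.1925) = 0.15225
adj(I−A) = Cᵀ =
  [ 0.3850   0.0350   0.2250]
  [ 0.0350   0.2800   0.0600]
  [ 0.1925   0.0175   0.3300]
(I − A)⁻¹ = adj(I−A) / det(I−A) ≈
  [   2.5287     0.2299     1.4778]
  [   0.2299     1.8391     0.3941]
  [   1.2644     0.1149     2.1675]
The output multiplier for sector j is the column-j sum of the Leontief inverse (I − A)⁻¹ = adj(I−A) / det(I−A).
Column C of adj(I−A): (0.2250, 0.0600, 0.3300); det(I−A) = 0.15225.
m_C = (0.2250 + 0.0600 + 0.3300) / 0.15225 = 0.615 / 0.15225 ≈ 4.039.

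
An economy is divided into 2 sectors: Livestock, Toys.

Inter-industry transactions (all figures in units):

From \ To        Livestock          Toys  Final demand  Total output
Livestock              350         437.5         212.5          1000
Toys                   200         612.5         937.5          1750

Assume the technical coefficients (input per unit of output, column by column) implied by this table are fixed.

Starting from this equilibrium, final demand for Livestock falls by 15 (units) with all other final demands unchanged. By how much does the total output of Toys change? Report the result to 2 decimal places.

Δx_2 = -8.05

Technical coefficients a_ij = z_ij / X_j:
  a_11 = 350/1000 = 0.35, a_21 = 200/1000 = 0.20
  a_12 = 437.5/1750 = 0.25, a_22 = 612.5/1750 = 0.35
I − A =
  [   0.65    -0.25]
  [  -0.20     0.65]
det(I−A) = (0.65)(0.65) − (-0.25)(-0.20) = 0.3725
adj(I−A) = [[0.65, 0.25], [0.20, 0.65]]
(I − A)⁻¹ = adj(I−A) / det(I−A) ≈
  [   1.7450     0.6711]
  [   0.5369     1.7450]
Δx = (I − A)⁻¹ Δd with Δd having -15 in the Livestock component and 0 elsewhere.
So Δx_2 = L_21 · (-15), where L_21 = adj(I−A)_21 / det(I−A) = 0.20 / 0.3725.
Δx_2 = 0.20 × (-15) / 0.3725 = -3.00 / 0.3725 ≈ -8.05.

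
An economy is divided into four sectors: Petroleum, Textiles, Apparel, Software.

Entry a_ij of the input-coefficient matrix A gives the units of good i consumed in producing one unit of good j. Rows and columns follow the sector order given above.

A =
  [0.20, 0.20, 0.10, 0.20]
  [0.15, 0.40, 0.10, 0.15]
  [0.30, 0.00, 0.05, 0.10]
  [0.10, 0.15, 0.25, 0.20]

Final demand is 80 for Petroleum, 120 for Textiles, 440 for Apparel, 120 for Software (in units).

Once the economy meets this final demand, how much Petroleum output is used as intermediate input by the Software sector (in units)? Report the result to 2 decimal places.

z_PS = 103.09

I − A =
  [   0.80    -0.20    -0.10    -0.20]
  [  -0.15     0.60    -0.10    -0.15]
  [  -0.30     0.00     0.95    -0.10]
  [  -0.10    -0.15    -0.25     0.80]
Compute the cofactors C_ij = (−1)^(i+j)·(3×3 minor ij) of I−A; the adjugate is their transpose:
adj(I−A) = Cᵀ =
  [ 0.418125   0.177000   0.102250   0.150500]
  [ 0.160750   0.529000   0.113000   0.153500]
  [ 0.145500   0.071000   0.322500   0.090000]
  [ 0.127875   0.143500   0.134750   0.403500]
det(I−A) = Σ_j (I−A)_1j·C_1j = (0.80)(0.418125) + (-0.20)(0.160750) + (-0.10)(0.145500) + (-0.20)(0.127875) = 0.262225
(I − A)⁻¹ = adj(I−A) / det(I−A) ≈
  [   1.5945     0.6750     0.3899     0.5739]
  [   0.6130     2.0174     0.4309     0.5854]
  [   0.5549     0.2708     1.2299     0.3432]
  [   0.4877     0.5472     0.5139     1.5388]
First solve x = (I − A)⁻¹ d = adj(I−A)·d / det(I−A); in particular x_S = (0.127875·80 + 0.143500·120 + 0.134750·440 + 0.403500·120) / 0.262225 = 135.16 / 0.262225 ≈ 515.4352.
Intermediate flow from P to S: z_PS = a_PS · x_S = 0.20 × 135.16 / 0.262225 = 27.032 / 0.262225 ≈ 103.09.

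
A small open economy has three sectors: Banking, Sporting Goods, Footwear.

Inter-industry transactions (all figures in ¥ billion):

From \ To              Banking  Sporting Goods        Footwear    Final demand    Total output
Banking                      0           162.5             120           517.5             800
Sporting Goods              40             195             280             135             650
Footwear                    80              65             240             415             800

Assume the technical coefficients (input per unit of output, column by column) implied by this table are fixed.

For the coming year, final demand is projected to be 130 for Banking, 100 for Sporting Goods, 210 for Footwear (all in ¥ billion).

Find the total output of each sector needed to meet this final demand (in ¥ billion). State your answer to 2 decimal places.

x_B = 278.18, x_S = 358.18, x_F = 390.91

Technical coefficients a_ij = z_ij / X_j:
  a_BB = 0/800 = 0.00, a_SB = 40/800 = 0.05, a_FB = 80/800 = 0.10
  a_BS = 162.5/650 = 0.25, a_SS = 195/650 = 0.30, a_FS = 65/650 = 0.10
  a_BF = 120/800 = 0.15, a_SF = 280/800 = 0.35, a_FF = 240/800 = 0.30
I − A =
  [   1.00    -0.25    -0.15]
  [  -0.05     0.70    -0.35]
  [  -0.10    -0.10     0.70]
Cofactors of I−A, C_ij = (−1)^(i+j)·(minor ij) (rows/columns in the sector order above):
  C_11 = (0.70)(0.70) − (-0.35)(-0.10) = 0.4550
  C_12 = −[(-0.05)(0.70) − (-0.35)(-0.10)] = 0.0700
  C_13 = (-0.05)(-0.10) − (0.70)(-0.10) = 0.0750
  C_21 = −[(-0.25)(0.70) − (-0.15)(-0.10)] = 0.1900
  C_22 = (1.00)(0.70) − (-0.15)(-0.10) = 0.6850
  C_23 = −[(1.00)(-0.10) − (-0.25)(-0.10)] = 0.1250
  C_31 = (-0.25)(-0.35) − (-0.15)(0.70) = 0.1925
  C_32 = −[(1.00)(-0.35) − (-0.15)(-0.05)] = 0.3575
  C_33 = (1.00)(0.70) − (-0.25)(-0.05) = 0.6875
det(I−A) = Σ_j (I−A)_1j·C_1j = (1.00)(0.4550) + (-0.25)(0.0700) + (-0.15)(0.0750) = 0.42625
adj(I−A) = Cᵀ =
  [ 0.4550   0.1900   0.1925]
  [ 0.0700   0.6850   0.3575]
  [ 0.0750   0.1250   0.6875]
(I − A)⁻¹ = adj(I−A) / det(I−A) ≈
  [   1.0674     0.4457     0.4516]
  [   0.1642     1.6070     0.8387]
  [   0.1760     0.2933     1.6129]
x = (I − A)⁻¹ d = adj(I−A)·d / det(I−A), with det(I−A) = 0.42625:
  x_B = (0.4550·130 + 0.1900·100 + 0.1925·210) / 0.42625 = 118.575 / 0.42625 ≈ 278.18
  x_S = (0.0700·130 + 0.6850·100 + 0.3575·210) / 0.42625 = 152.675 / 0.42625 ≈ 358.18
  x_F = (0.0750·130 + 0.1250·100 + 0.6875·210) / 0.42625 = 166.625 / 0.42625 ≈ 390.91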